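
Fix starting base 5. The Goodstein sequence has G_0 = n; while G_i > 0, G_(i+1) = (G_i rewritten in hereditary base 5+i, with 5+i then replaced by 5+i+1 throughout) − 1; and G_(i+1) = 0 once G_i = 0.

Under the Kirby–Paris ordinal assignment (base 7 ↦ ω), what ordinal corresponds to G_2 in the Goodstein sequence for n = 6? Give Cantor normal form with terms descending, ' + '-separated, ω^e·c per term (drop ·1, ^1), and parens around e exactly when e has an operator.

(0) 6|_5 = 5 + 1 ↦ 6 + 1|_6 = 7 ⇒ 6
(1) 6|_6 = 6 ↦ 7|_7 = 7 ⇒ 6
(2) 6|_7 = 6 ↦ 6|_8 = 6 ⇒ 5

6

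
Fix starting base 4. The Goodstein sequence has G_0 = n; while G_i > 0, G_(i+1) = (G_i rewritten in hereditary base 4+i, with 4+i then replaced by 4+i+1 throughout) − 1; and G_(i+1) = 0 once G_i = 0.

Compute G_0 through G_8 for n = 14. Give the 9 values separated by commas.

base 4: 14 = 3·4 + 2; at 5: 3·5 + 2 = 17; next = 16
base 5: 16 = 3·5 + 1; at 6: 3·6 + 1 = 19; next = 18
base 6: 18 = 3·6; at 7: 3·7 = 21; next = 20
base 7: 20 = 2·7 + 6; at 8: 2·8 + 6 = 22; next = 21
base 8: 21 = 2·8 + 5; at 9: 2·9 + 5 = 23; next = 22
base 9: 22 = 2·9 + 4; at 10: 2·10 + 4 = 24; next = 23
base 10: 23 = 2·10 + 3; at 11: 2·11 + 3 = 25; next = 24
base 11: 24 = 2·11 + 2; at 12: 2·12 + 2 = 26; next = 25

14, 16, 18, 20, 21, 22, 23, 24, 25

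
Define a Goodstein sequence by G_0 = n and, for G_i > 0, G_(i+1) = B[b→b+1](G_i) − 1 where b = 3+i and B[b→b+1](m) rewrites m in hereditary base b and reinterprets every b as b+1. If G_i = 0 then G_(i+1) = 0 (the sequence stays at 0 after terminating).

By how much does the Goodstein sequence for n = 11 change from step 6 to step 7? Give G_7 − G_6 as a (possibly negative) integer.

11 —HB3→ 3^2 + 2 —bump→ 4^2 + 2 = 18 —(−1)→ 17
17 —HB4→ 4^2 + 1 —bump→ 5^2 + 1 = 26 —(−1)→ 25
25 —HB5→ 5^2 —bump→ 6^2 = 36 —(−1)→ 35
35 —HB6→ 5·6 + 5 —bump→ 5·7 + 5 = 40 —(−1)→ 39
39 —HB7→ 5·7 + 4 —bump→ 5·8 + 4 = 44 —(−1)→ 43
43 —HB8→ 5·8 + 3 —bump→ 5·9 + 3 = 48 —(−1)→ 47
47 —HB9→ 5·9 + 2 —bump→ 5·10 + 2 = 52 —(−1)→ 51

4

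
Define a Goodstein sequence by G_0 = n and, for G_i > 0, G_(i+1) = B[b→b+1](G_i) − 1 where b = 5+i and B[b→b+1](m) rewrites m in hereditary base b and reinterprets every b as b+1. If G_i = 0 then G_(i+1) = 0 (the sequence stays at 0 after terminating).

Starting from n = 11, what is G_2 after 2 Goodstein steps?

(0) 11|_5 = 2·5 + 1 ↦ 2·6 + 1|_6 = 13 ⇒ 12
(1) 12|_6 = 2·6 ↦ 2·7|_7 = 14 ⇒ 13

13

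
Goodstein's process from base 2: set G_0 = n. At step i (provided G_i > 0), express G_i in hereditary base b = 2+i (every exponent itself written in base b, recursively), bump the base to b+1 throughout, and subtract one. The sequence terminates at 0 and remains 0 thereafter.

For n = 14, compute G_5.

(0) 14|_2 = 2^(2 + 1) + 2^2 + 2 ↦ 3^(3 + 1) + 3^3 + 3|_3 = 111 ⇒ 110
(1) 110|_3 = 3^(3 + 1) + 3^3 + 2 ↦ 4^(4 + 1) + 4^4 + 2|_4 = 1282 ⇒ 1281
(2) 1281|_4 = 4^(4 + 1) + 4^4 + 1 ↦ 5^(5 + 1) + 5^5 + 1|_5 = 18751 ⇒ 18750
(3) 18750|_5 = 5^(5 + 1) + 5^5 ↦ 6^(6 + 1) + 6^6|_6 = 326592 ⇒ 326591
(4) 326591|_6 = 6^(6 + 1) + 5·6^5 + 5·6^4 + 5·6^3 + 5·6^2 + 5·6 + 5 ↦ 7^(7 + 1) + 5·7^5 + 5·7^4 + 5·7^3 + 5·7^2 + 5·7 + 5|_7 = 5862841 ⇒ 5862840
(5) 5862840|_7 = 7^(7 + 1) + 5·7^5 + 5·7^4 + 5·7^3 + 5·7^2 + 5·7 + 4 ↦ 8^(8 + 1) + 5·8^5 + 5·8^4 + 5·8^3 + 5·8^2 + 5·8 + 4|_8 = 134404972 ⇒ 134404971

5862840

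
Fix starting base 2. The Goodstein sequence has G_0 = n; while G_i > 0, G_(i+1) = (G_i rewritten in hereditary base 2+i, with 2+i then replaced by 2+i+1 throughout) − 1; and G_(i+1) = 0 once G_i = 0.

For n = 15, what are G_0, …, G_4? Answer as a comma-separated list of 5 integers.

15, 111, 1283, 18752, 326593

15 —HB2→ 2^(2 + 1) + 2^2 + 2 + 1 —bump→ 3^(3 + 1) + 3^3 + 3 + 1 = 112 —(−1)→ 111
111 —HB3→ 3^(3 + 1) + 3^3 + 3 —bump→ 4^(4 + 1) + 4^4 + 4 = 1284 —(−1)→ 1283
1283 —HB4→ 4^(4 + 1) + 4^4 + 3 —bump→ 5^(5 + 1) + 5^5 + 3 = 18753 —(−1)→ 18752
18752 —HB5→ 5^(5 + 1) + 5^5 + 2 —bump→ 6^(6 + 1) + 6^6 + 2 = 326594 —(−1)→ 326593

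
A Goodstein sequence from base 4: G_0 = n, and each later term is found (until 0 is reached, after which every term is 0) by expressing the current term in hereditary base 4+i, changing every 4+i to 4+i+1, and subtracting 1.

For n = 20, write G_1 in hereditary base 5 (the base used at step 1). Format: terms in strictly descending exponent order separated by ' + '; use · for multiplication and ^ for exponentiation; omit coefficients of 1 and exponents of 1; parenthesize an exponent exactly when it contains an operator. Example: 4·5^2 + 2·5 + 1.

base 4: 20 = 4^2 + 4; at 5: 5^2 + 5 = 30; next = 29
base 5: 29 = 5^2 + 4; at 6: 6^2 + 4 = 40; next = 39

5^2 + 4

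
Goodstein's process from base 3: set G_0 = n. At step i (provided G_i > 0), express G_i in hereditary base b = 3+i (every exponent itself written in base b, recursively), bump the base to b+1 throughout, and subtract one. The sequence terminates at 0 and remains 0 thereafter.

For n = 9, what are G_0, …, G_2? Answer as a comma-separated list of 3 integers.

9, 15, 17

i=0: 9 = 3^2 (b=3); 3→4: 4^2 = 16; 16−1 = 15
i=1: 15 = 3·4 + 3 (b=4); 4→5: 3·5 + 3 = 18; 18−1 = 17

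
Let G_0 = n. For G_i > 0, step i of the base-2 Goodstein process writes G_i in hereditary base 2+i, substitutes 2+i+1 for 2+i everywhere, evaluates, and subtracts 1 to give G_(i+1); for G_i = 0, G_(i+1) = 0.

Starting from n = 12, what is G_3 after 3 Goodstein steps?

i=0: 12 = 2^(2 + 1) + 2^2 (b=2); 2→3: 3^(3 + 1) + 3^3 = 108; 108−1 = 107
i=1: 107 = 3^(3 + 1) + 2·3^2 + 2·3 + 2 (b=3); 3→4: 4^(4 + 1) + 2·4^2 + 2·4 + 2 = 1066; 1066−1 = 1065
i=2: 1065 = 4^(4 + 1) + 2·4^2 + 2·4 + 1 (b=4); 4→5: 5^(5 + 1) + 2·5^2 + 2·5 + 1 = 15686; 15686−1 = 15685

15685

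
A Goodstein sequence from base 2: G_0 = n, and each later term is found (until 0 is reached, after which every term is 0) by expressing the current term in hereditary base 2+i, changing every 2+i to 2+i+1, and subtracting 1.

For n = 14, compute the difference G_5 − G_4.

14 —HB2→ 2^(2 + 1) + 2^2 + 2 —bump→ 3^(3 + 1) + 3^3 + 3 = 111 —(−1)→ 110
110 —HB3→ 3^(3 + 1) + 3^3 + 2 —bump→ 4^(4 + 1) + 4^4 + 2 = 1282 —(−1)→ 1281
1281 —HB4→ 4^(4 + 1) + 4^4 + 1 —bump→ 5^(5 + 1) + 5^5 + 1 = 18751 —(−1)→ 18750
18750 —HB5→ 5^(5 + 1) + 5^5 —bump→ 6^(6 + 1) + 6^6 = 326592 —(−1)→ 326591
326591 —HB6→ 6^(6 + 1) + 5·6^5 + 5·6^4 + 5·6^3 + 5·6^2 + 5·6 + 5 —bump→ 7^(7 + 1) + 5·7^5 + 5·7^4 + 5·7^3 + 5·7^2 + 5·7 + 5 = 5862841 —(−1)→ 5862840

5536249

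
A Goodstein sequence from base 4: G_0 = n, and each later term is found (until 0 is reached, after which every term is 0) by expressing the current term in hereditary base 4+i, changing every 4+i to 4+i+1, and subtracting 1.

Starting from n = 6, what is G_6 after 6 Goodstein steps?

3

G_0=6  [base 4] 4 + 2  →[4↦5]→  5 + 2 = 7  −1 ⇒ G_1=6
G_1=6  [base 5] 5 + 1  →[5↦6]→  6 + 1 = 7  −1 ⇒ G_2=6
G_2=6  [base 6] 6  →[6↦7]→  7 = 7  −1 ⇒ G_3=6
G_3=6  [base 7] 6  →[7↦8]→  6 = 6  −1 ⇒ G_4=5
G_4=5  [base 8] 5  →[8↦9]→  5 = 5  −1 ⇒ G_5=4
G_5=4  [base 9] 4  →[9↦10]→  4 = 4  −1 ⇒ G_6=3
G_6=3  [base 10] 3  →[10↦11]→  3 = 3  −1 ⇒ G_7=2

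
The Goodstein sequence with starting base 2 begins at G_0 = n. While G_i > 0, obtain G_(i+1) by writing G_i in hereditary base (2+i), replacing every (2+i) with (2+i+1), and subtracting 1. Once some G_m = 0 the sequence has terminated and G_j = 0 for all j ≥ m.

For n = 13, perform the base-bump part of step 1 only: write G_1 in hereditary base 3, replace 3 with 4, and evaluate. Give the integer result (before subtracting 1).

base 2: 13 = 2^(2 + 1) + 2^2 + 1; at 3: 3^(3 + 1) + 3^3 + 1 = 109; next = 108
base 3: 108 = 3^(3 + 1) + 3^3; at 4: 4^(4 + 1) + 4^4 = 1280; next = 1279

1280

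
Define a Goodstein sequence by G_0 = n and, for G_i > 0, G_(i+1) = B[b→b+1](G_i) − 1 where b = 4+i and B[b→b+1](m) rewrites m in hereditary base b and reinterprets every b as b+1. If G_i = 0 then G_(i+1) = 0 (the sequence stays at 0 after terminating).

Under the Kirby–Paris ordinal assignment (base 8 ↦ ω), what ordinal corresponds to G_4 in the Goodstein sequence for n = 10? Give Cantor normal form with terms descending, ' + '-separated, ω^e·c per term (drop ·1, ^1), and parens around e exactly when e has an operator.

(0) 10|_4 = 2·4 + 2 ↦ 2·5 + 2|_5 = 12 ⇒ 11
(1) 11|_5 = 2·5 + 1 ↦ 2·6 + 1|_6 = 13 ⇒ 12
(2) 12|_6 = 2·6 ↦ 2·7|_7 = 14 ⇒ 13
(3) 13|_7 = 7 + 6 ↦ 8 + 6|_8 = 14 ⇒ 13

ω + 5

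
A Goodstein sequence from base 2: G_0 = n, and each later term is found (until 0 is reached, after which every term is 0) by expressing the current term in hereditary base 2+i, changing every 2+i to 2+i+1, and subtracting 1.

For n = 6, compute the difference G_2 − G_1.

G_0 = 6. HB_2(6) = 2^2 + 2. Bump = 30. G_1 = 29.
G_1 = 29. HB_3(29) = 3^3 + 2. Bump = 258. G_2 = 257.

228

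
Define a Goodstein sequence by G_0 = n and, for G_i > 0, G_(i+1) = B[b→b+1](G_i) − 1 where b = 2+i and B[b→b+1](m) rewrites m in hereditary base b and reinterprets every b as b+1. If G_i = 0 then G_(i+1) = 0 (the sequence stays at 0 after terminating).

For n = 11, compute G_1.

G_0=11  [base 2] 2^(2 + 1) + 2 + 1  →[2↦3]→  3^(3 + 1) + 3 + 1 = 85  −1 ⇒ G_1=84
G_1=84  [base 3] 3^(3 + 1) + 3  →[3↦4]→  4^(4 + 1) + 4 = 1028  −1 ⇒ G_2=1027

84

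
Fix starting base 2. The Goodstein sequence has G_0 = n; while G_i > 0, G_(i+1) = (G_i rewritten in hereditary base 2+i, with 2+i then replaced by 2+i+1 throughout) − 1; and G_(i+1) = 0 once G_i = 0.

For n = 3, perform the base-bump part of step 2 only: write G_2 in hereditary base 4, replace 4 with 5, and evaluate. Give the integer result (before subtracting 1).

3

(0) 3|_2 = 2 + 1 ↦ 3 + 1|_3 = 4 ⇒ 3
(1) 3|_3 = 3 ↦ 4|_4 = 4 ⇒ 3
(2) 3|_4 = 3 ↦ 3|_5 = 3 ⇒ 2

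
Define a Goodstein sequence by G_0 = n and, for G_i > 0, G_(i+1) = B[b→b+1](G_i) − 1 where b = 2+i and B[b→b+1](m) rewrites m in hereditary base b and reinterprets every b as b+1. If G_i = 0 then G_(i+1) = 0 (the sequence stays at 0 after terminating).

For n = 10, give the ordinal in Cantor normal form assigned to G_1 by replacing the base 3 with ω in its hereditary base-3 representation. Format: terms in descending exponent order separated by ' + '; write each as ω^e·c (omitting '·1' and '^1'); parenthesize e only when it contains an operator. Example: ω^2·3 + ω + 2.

ω^(ω + 1) + 2

i=0: 10 = 2^(2 + 1) + 2 (b=2); 2→3: 3^(3 + 1) + 3 = 84; 84−1 = 83
i=1: 83 = 3^(3 + 1) + 2 (b=3); 3→4: 4^(4 + 1) + 2 = 1026; 1026−1 = 1025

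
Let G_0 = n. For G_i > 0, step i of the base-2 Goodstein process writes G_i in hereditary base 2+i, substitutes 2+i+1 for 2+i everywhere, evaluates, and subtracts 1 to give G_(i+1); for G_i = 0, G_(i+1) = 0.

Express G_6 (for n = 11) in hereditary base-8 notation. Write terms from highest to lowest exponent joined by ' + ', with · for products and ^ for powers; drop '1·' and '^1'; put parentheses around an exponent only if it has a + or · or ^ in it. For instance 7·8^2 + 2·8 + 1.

7·8^8 + 7·8^7 + 7·8^6 + 7·8^5 + 7·8^4 + 7·8^3 + 7·8^2 + 7·8 + 7

i=0: 11 = 2^(2 + 1) + 2 + 1 (b=2); 2→3: 3^(3 + 1) + 3 + 1 = 85; 85−1 = 84
i=1: 84 = 3^(3 + 1) + 3 (b=3); 3→4: 4^(4 + 1) + 4 = 1028; 1028−1 = 1027
i=2: 1027 = 4^(4 + 1) + 3 (b=4); 4→5: 5^(5 + 1) + 3 = 15628; 15628−1 = 15627
i=3: 15627 = 5^(5 + 1) + 2 (b=5); 5→6: 6^(6 + 1) + 2 = 279938; 279938−1 = 279937
i=4: 279937 = 6^(6 + 1) + 1 (b=6); 6→7: 7^(7 + 1) + 1 = 5764802; 5764802−1 = 5764801
i=5: 5764801 = 7^(7 + 1) (b=7); 7→8: 8^(8 + 1) = 134217728; 134217728−1 = 134217727
i=6: 134217727 = 7·8^8 + 7·8^7 + 7·8^6 + 7·8^5 + 7·8^4 + 7·8^3 + 7·8^2 + 7·8 + 7 (b=8); 8→9: 7·9^9 + 7·9^7 + 7·9^6 + 7·9^5 + 7·9^4 + 7·9^3 + 7·9^2 + 7·9 + 7 = 2749609303; 2749609303−1 = 2749609302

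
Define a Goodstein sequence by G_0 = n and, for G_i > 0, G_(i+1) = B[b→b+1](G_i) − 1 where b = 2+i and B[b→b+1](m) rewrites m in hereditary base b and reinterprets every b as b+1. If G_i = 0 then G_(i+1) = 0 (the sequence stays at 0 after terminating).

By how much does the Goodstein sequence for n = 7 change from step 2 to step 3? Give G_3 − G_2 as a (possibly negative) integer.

[0] 7 ≡ 2^2 + 2 + 1 (base 2). Lift 3: 31. −1: 30.
[1] 30 ≡ 3^3 + 3 (base 3). Lift 4: 260. −1: 259.
[2] 259 ≡ 4^4 + 3 (base 4). Lift 5: 3128. −1: 3127.

2868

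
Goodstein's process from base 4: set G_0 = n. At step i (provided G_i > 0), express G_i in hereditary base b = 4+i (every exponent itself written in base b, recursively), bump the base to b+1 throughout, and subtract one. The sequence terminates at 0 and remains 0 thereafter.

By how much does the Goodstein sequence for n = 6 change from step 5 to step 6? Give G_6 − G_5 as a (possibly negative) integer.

(0) 6|_4 = 4 + 2 ↦ 5 + 2|_5 = 7 ⇒ 6
(1) 6|_5 = 5 + 1 ↦ 6 + 1|_6 = 7 ⇒ 6
(2) 6|_6 = 6 ↦ 7|_7 = 7 ⇒ 6
(3) 6|_7 = 6 ↦ 6|_8 = 6 ⇒ 5
(4) 5|_8 = 5 ↦ 5|_9 = 5 ⇒ 4
(5) 4|_9 = 4 ↦ 4|_10 = 4 ⇒ 3

-1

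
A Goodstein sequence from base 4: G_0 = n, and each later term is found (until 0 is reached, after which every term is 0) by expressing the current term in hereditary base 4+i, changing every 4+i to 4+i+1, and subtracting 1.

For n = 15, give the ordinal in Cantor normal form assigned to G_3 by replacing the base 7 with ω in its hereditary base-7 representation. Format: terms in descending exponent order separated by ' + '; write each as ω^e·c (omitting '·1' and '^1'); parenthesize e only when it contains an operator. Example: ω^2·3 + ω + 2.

step 0: 15 = 3·4 + 3; sub 5 for 4: 3·5 + 3; = 18; G_1 = 18−1 = 17
step 1: 17 = 3·5 + 2; sub 6 for 5: 3·6 + 2; = 20; G_2 = 20−1 = 19
step 2: 19 = 3·6 + 1; sub 7 for 6: 3·7 + 1; = 22; G_3 = 22−1 = 21
step 3: 21 = 3·7; sub 8 for 7: 3·8; = 24; G_4 = 24−1 = 23

ω·3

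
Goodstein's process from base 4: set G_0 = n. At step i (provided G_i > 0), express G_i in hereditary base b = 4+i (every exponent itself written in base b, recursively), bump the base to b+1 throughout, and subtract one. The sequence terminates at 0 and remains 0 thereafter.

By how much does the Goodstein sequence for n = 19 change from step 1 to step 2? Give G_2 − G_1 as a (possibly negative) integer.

10

(0) 19|_4 = 4^2 + 3 ↦ 5^2 + 3|_5 = 28 ⇒ 27
(1) 27|_5 = 5^2 + 2 ↦ 6^2 + 2|_6 = 38 ⇒ 37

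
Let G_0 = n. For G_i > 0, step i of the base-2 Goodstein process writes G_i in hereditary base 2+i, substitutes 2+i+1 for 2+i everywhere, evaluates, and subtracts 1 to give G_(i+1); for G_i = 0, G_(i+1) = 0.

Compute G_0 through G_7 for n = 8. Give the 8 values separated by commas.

8, 80, 553, 6310, 93395, 1647195, 33554571, 774841151

(0) 8|_2 = 2^(2 + 1) ↦ 3^(3 + 1)|_3 = 81 ⇒ 80
(1) 80|_3 = 2·3^3 + 2·3^2 + 2·3 + 2 ↦ 2·4^4 + 2·4^2 + 2·4 + 2|_4 = 554 ⇒ 553
(2) 553|_4 = 2·4^4 + 2·4^2 + 2·4 + 1 ↦ 2·5^5 + 2·5^2 + 2·5 + 1|_5 = 6311 ⇒ 6310
(3) 6310|_5 = 2·5^5 + 2·5^2 + 2·5 ↦ 2·6^6 + 2·6^2 + 2·6|_6 = 93396 ⇒ 93395
(4) 93395|_6 = 2·6^6 + 2·6^2 + 6 + 5 ↦ 2·7^7 + 2·7^2 + 7 + 5|_7 = 1647196 ⇒ 1647195
(5) 1647195|_7 = 2·7^7 + 2·7^2 + 7 + 4 ↦ 2·8^8 + 2·8^2 + 8 + 4|_8 = 33554572 ⇒ 33554571
(6) 33554571|_8 = 2·8^8 + 2·8^2 + 8 + 3 ↦ 2·9^9 + 2·9^2 + 9 + 3|_9 = 774841152 ⇒ 774841151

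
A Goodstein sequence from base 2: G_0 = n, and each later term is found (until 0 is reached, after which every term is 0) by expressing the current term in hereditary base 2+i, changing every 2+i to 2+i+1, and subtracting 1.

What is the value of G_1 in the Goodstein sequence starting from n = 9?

81

G_0 = 9. HB_2(9) = 2^(2 + 1) + 1. Bump = 82. G_1 = 81.
G_1 = 81. HB_3(81) = 3^(3 + 1). Bump = 1024. G_2 = 1023.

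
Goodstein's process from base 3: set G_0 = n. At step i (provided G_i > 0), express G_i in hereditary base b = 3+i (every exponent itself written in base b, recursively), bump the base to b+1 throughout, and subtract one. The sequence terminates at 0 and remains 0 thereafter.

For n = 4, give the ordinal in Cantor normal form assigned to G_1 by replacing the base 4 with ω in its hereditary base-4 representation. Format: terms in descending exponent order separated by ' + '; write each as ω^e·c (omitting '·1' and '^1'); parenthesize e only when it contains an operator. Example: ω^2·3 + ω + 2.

ω

(0) 4|_3 = 3 + 1 ↦ 4 + 1|_4 = 5 ⇒ 4
(1) 4|_4 = 4 ↦ 5|_5 = 5 ⇒ 4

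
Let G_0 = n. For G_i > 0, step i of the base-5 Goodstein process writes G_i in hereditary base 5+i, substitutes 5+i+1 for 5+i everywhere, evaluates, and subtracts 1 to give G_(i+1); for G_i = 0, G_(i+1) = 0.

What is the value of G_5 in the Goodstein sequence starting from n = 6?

3

G_0 = 6. HB_5(6) = 5 + 1. Bump = 7. G_1 = 6.
G_1 = 6. HB_6(6) = 6. Bump = 7. G_2 = 6.
G_2 = 6. HB_7(6) = 6. Bump = 6. G_3 = 5.
G_3 = 5. HB_8(5) = 5. Bump = 5. G_4 = 4.
G_4 = 4. HB_9(4) = 4. Bump = 4. G_5 = 3.
G_5 = 3. HB_10(3) = 3. Bump = 3. G_6 = 2.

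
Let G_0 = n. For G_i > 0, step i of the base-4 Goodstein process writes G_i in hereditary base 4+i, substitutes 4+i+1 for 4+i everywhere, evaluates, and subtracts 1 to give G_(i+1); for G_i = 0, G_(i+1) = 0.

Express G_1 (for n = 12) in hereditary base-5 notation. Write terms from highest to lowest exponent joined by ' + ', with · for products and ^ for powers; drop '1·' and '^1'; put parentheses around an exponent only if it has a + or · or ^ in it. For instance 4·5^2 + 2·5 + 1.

2·5 + 4

step 0: 12 = 3·4; sub 5 for 4: 3·5; = 15; G_1 = 15−1 = 14
step 1: 14 = 2·5 + 4; sub 6 for 5: 2·6 + 4; = 16; G_2 = 16−1 = 15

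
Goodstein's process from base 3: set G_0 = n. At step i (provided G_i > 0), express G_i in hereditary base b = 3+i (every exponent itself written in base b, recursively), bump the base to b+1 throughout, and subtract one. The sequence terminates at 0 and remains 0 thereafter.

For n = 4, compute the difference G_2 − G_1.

step 0: 4 = 3 + 1; sub 4 for 3: 4 + 1; = 5; G_1 = 5−1 = 4
step 1: 4 = 4; sub 5 for 4: 5; = 5; G_2 = 5−1 = 4

0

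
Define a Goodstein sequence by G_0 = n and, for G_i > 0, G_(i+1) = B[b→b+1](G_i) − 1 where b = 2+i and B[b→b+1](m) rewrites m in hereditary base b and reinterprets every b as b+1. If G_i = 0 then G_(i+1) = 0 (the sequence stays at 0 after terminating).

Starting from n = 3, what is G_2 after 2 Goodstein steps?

3

i=0: 3 = 2 + 1 (b=2); 2→3: 3 + 1 = 4; 4−1 = 3
i=1: 3 = 3 (b=3); 3→4: 4 = 4; 4−1 = 3
i=2: 3 = 3 (b=4); 4→5: 3 = 3; 3−1 = 2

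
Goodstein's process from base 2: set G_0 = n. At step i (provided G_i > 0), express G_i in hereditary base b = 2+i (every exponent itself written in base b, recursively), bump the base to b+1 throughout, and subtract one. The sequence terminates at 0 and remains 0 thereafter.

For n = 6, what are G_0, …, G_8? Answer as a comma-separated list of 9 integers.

i=0: 6 = 2^2 + 2 (b=2); 2→3: 3^3 + 3 = 30; 30−1 = 29
i=1: 29 = 3^3 + 2 (b=3); 3→4: 4^4 + 2 = 258; 258−1 = 257
i=2: 257 = 4^4 + 1 (b=4); 4→5: 5^5 + 1 = 3126; 3126−1 = 3125
i=3: 3125 = 5^5 (b=5); 5→6: 6^6 = 46656; 46656−1 = 46655
i=4: 46655 = 5·6^5 + 5·6^4 + 5·6^3 + 5·6^2 + 5·6 + 5 (b=6); 6→7: 5·7^5 + 5·7^4 + 5·7^3 + 5·7^2 + 5·7 + 5 = 98040; 98040−1 = 98039
i=5: 98039 = 5·7^5 + 5·7^4 + 5·7^3 + 5·7^2 + 5·7 + 4 (b=7); 7→8: 5·8^5 + 5·8^4 + 5·8^3 + 5·8^2 + 5·8 + 4 = 187244; 187244−1 = 187243
i=6: 187243 = 5·8^5 + 5·8^4 + 5·8^3 + 5·8^2 + 5·8 + 3 (b=8); 8→9: 5·9^5 + 5·9^4 + 5·9^3 + 5·9^2 + 5·9 + 3 = 332148; 332148−1 = 332147
i=7: 332147 = 5·9^5 + 5·9^4 + 5·9^3 + 5·9^2 + 5·9 + 2 (b=9); 9→10: 5·10^5 + 5·10^4 + 5·10^3 + 5·10^2 + 5·10 + 2 = 555552; 555552−1 = 555551

6, 29, 257, 3125, 46655, 98039, 187243, 332147, 555551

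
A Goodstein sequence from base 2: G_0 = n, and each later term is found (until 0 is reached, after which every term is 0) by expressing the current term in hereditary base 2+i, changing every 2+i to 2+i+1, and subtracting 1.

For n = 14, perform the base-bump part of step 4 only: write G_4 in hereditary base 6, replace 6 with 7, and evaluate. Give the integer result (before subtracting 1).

14 —HB2→ 2^(2 + 1) + 2^2 + 2 —bump→ 3^(3 + 1) + 3^3 + 3 = 111 —(−1)→ 110
110 —HB3→ 3^(3 + 1) + 3^3 + 2 —bump→ 4^(4 + 1) + 4^4 + 2 = 1282 —(−1)→ 1281
1281 —HB4→ 4^(4 + 1) + 4^4 + 1 —bump→ 5^(5 + 1) + 5^5 + 1 = 18751 —(−1)→ 18750
18750 —HB5→ 5^(5 + 1) + 5^5 —bump→ 6^(6 + 1) + 6^6 = 326592 —(−1)→ 326591
326591 —HB6→ 6^(6 + 1) + 5·6^5 + 5·6^4 + 5·6^3 + 5·6^2 + 5·6 + 5 —bump→ 7^(7 + 1) + 5·7^5 + 5·7^4 + 5·7^3 + 5·7^2 + 5·7 + 5 = 5862841 —(−1)→ 5862840

5862841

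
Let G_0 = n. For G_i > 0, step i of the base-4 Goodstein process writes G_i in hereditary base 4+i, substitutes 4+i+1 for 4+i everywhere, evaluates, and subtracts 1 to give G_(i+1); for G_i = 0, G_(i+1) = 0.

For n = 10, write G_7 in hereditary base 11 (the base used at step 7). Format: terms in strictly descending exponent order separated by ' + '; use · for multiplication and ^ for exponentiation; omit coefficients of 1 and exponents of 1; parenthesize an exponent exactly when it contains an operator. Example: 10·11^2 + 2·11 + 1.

step 0: 10 = 2·4 + 2; sub 5 for 4: 2·5 + 2; = 12; G_1 = 12−1 = 11
step 1: 11 = 2·5 + 1; sub 6 for 5: 2·6 + 1; = 13; G_2 = 13−1 = 12
step 2: 12 = 2·6; sub 7 for 6: 2·7; = 14; G_3 = 14−1 = 13
step 3: 13 = 7 + 6; sub 8 for 7: 8 + 6; = 14; G_4 = 14−1 = 13
step 4: 13 = 8 + 5; sub 9 for 8: 9 + 5; = 14; G_5 = 14−1 = 13
step 5: 13 = 9 + 4; sub 10 for 9: 10 + 4; = 14; G_6 = 14−1 = 13
step 6: 13 = 10 + 3; sub 11 for 10: 11 + 3; = 14; G_7 = 14−1 = 13

11 + 2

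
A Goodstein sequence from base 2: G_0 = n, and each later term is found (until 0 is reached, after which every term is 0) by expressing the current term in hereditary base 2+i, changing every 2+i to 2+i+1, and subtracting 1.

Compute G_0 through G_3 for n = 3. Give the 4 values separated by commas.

3, 3, 3, 2

(0) 3|_2 = 2 + 1 ↦ 3 + 1|_3 = 4 ⇒ 3
(1) 3|_3 = 3 ↦ 4|_4 = 4 ⇒ 3
(2) 3|_4 = 3 ↦ 3|_5 = 3 ⇒ 2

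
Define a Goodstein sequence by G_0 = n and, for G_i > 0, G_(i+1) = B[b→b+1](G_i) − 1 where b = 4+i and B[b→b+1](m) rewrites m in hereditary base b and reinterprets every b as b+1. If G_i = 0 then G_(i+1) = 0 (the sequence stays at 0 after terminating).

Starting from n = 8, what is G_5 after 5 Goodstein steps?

9

(0) 8|_4 = 2·4 ↦ 2·5|_5 = 10 ⇒ 9
(1) 9|_5 = 5 + 4 ↦ 6 + 4|_6 = 10 ⇒ 9
(2) 9|_6 = 6 + 3 ↦ 7 + 3|_7 = 10 ⇒ 9
(3) 9|_7 = 7 + 2 ↦ 8 + 2|_8 = 10 ⇒ 9
(4) 9|_8 = 8 + 1 ↦ 9 + 1|_9 = 10 ⇒ 9
(5) 9|_9 = 9 ↦ 10|_10 = 10 ⇒ 9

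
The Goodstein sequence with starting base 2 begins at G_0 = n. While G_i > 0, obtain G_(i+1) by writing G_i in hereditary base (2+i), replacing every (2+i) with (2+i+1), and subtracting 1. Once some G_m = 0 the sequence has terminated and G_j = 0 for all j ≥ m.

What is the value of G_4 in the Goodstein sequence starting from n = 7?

7 —HB2→ 2^2 + 2 + 1 —bump→ 3^3 + 3 + 1 = 31 —(−1)→ 30
30 —HB3→ 3^3 + 3 —bump→ 4^4 + 4 = 260 —(−1)→ 259
259 —HB4→ 4^4 + 3 —bump→ 5^5 + 3 = 3128 —(−1)→ 3127
3127 —HB5→ 5^5 + 2 —bump→ 6^6 + 2 = 46658 —(−1)→ 46657
46657 —HB6→ 6^6 + 1 —bump→ 7^7 + 1 = 823544 —(−1)→ 823543

46657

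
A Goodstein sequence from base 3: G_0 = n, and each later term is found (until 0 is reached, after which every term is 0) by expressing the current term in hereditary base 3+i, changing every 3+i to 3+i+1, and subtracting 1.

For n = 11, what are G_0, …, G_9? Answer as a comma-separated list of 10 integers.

11 —HB3→ 3^2 + 2 —bump→ 4^2 + 2 = 18 —(−1)→ 17
17 —HB4→ 4^2 + 1 —bump→ 5^2 + 1 = 26 —(−1)→ 25
25 —HB5→ 5^2 —bump→ 6^2 = 36 —(−1)→ 35
35 —HB6→ 5·6 + 5 —bump→ 5·7 + 5 = 40 —(−1)→ 39
39 —HB7→ 5·7 + 4 —bump→ 5·8 + 4 = 44 —(−1)→ 43
43 —HB8→ 5·8 + 3 —bump→ 5·9 + 3 = 48 —(−1)→ 47
47 —HB9→ 5·9 + 2 —bump→ 5·10 + 2 = 52 —(−1)→ 51
51 —HB10→ 5·10 + 1 —bump→ 5·11 + 1 = 56 —(−1)→ 55
55 —HB11→ 5·11 —bump→ 5·12 = 60 —(−1)→ 59

11, 17, 25, 35, 39, 43, 47, 51, 55, 59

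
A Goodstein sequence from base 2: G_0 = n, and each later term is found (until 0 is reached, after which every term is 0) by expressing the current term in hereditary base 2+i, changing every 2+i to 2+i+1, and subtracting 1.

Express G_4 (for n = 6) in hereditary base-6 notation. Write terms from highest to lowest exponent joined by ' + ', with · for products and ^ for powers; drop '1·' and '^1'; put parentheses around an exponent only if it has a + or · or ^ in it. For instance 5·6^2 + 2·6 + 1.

step 0: 6 = 2^2 + 2; sub 3 for 2: 3^3 + 3; = 30; G_1 = 30−1 = 29
step 1: 29 = 3^3 + 2; sub 4 for 3: 4^4 + 2; = 258; G_2 = 258−1 = 257
step 2: 257 = 4^4 + 1; sub 5 for 4: 5^5 + 1; = 3126; G_3 = 3126−1 = 3125
step 3: 3125 = 5^5; sub 6 for 5: 6^6; = 46656; G_4 = 46656−1 = 46655

5·6^5 + 5·6^4 + 5·6^3 + 5·6^2 + 5·6 + 5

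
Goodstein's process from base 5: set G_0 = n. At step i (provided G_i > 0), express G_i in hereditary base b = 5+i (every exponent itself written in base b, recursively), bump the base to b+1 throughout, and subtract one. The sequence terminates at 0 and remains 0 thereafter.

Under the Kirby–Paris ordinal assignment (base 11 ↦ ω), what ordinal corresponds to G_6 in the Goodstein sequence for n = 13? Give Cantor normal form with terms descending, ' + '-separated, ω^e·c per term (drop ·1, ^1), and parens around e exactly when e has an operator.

ω + 6

G_0 = 13. HB_5(13) = 2·5 + 3. Bump = 15. G_1 = 14.
G_1 = 14. HB_6(14) = 2·6 + 2. Bump = 16. G_2 = 15.
G_2 = 15. HB_7(15) = 2·7 + 1. Bump = 17. G_3 = 16.
G_3 = 16. HB_8(16) = 2·8. Bump = 18. G_4 = 17.
G_4 = 17. HB_9(17) = 9 + 8. Bump = 18. G_5 = 17.
G_5 = 17. HB_10(17) = 10 + 7. Bump = 18. G_6 = 17.
G_6 = 17. HB_11(17) = 11 + 6. Bump = 18. G_7 = 17.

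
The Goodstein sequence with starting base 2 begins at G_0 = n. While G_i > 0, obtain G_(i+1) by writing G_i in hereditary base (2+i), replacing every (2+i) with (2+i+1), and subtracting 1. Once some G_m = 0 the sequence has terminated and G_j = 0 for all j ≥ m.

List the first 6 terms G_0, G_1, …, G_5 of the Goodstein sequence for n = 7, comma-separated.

7, 30, 259, 3127, 46657, 823543

step 0: 7 = 2^2 + 2 + 1; sub 3 for 2: 3^3 + 3 + 1; = 31; G_1 = 31−1 = 30
step 1: 30 = 3^3 + 3; sub 4 for 3: 4^4 + 4; = 260; G_2 = 260−1 = 259
step 2: 259 = 4^4 + 3; sub 5 for 4: 5^5 + 3; = 3128; G_3 = 3128−1 = 3127
step 3: 3127 = 5^5 + 2; sub 6 for 5: 6^6 + 2; = 46658; G_4 = 46658−1 = 46657
step 4: 46657 = 6^6 + 1; sub 7 for 6: 7^7 + 1; = 823544; G_5 = 823544−1 = 823543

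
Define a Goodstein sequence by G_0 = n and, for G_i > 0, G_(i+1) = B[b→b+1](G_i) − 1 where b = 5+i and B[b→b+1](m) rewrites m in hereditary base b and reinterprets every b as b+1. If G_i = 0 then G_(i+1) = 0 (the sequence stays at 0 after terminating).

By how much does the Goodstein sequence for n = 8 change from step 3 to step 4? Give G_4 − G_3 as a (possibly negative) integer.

base 5: 8 = 5 + 3; at 6: 6 + 3 = 9; next = 8
base 6: 8 = 6 + 2; at 7: 7 + 2 = 9; next = 8
base 7: 8 = 7 + 1; at 8: 8 + 1 = 9; next = 8
base 8: 8 = 8; at 9: 9 = 9; next = 8

0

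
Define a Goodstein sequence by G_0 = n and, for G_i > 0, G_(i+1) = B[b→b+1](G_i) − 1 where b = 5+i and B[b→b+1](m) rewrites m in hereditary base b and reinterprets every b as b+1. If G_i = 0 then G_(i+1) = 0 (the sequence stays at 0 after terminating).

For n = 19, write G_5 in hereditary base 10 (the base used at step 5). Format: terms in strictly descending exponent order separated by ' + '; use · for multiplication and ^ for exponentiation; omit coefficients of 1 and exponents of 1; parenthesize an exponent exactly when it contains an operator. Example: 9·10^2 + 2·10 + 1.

2·10 + 9

G_0 = 19. HB_5(19) = 3·5 + 4. Bump = 22. G_1 = 21.
G_1 = 21. HB_6(21) = 3·6 + 3. Bump = 24. G_2 = 23.
G_2 = 23. HB_7(23) = 3·7 + 2. Bump = 26. G_3 = 25.
G_3 = 25. HB_8(25) = 3·8 + 1. Bump = 28. G_4 = 27.
G_4 = 27. HB_9(27) = 3·9. Bump = 30. G_5 = 29.
G_5 = 29. HB_10(29) = 2·10 + 9. Bump = 31. G_6 = 30.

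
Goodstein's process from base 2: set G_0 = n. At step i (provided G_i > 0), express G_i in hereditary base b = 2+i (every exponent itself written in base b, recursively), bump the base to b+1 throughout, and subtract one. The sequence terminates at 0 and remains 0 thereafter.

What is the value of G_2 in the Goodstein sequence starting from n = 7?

base 2: 7 = 2^2 + 2 + 1; at 3: 3^3 + 3 + 1 = 31; next = 30
base 3: 30 = 3^3 + 3; at 4: 4^4 + 4 = 260; next = 259
base 4: 259 = 4^4 + 3; at 5: 5^5 + 3 = 3128; next = 3127

259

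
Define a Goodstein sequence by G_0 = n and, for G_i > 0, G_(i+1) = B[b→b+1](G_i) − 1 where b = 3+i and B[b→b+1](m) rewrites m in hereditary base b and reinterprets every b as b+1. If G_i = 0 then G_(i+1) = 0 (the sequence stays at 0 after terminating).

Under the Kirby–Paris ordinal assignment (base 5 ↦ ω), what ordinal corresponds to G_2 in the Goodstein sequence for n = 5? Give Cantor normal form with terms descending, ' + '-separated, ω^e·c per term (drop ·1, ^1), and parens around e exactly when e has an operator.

5 —HB3→ 3 + 2 —bump→ 4 + 2 = 6 —(−1)→ 5
5 —HB4→ 4 + 1 —bump→ 5 + 1 = 6 —(−1)→ 5

ω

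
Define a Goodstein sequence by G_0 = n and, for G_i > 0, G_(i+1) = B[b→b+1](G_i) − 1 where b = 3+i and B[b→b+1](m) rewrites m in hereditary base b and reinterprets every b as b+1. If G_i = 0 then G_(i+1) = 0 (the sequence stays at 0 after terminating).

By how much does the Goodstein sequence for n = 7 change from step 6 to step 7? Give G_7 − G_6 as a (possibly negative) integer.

G_0 = 7. HB_3(7) = 2·3 + 1. Bump = 9. G_1 = 8.
G_1 = 8. HB_4(8) = 2·4. Bump = 10. G_2 = 9.
G_2 = 9. HB_5(9) = 5 + 4. Bump = 10. G_3 = 9.
G_3 = 9. HB_6(9) = 6 + 3. Bump = 10. G_4 = 9.
G_4 = 9. HB_7(9) = 7 + 2. Bump = 10. G_5 = 9.
G_5 = 9. HB_8(9) = 8 + 1. Bump = 10. G_6 = 9.
G_6 = 9. HB_9(9) = 9. Bump = 10. G_7 = 9.

0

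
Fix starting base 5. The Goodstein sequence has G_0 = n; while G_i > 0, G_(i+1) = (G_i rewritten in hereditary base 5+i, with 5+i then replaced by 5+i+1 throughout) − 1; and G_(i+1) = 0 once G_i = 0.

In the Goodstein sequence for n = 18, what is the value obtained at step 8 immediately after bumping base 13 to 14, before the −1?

32

(0) 18|_5 = 3·5 + 3 ↦ 3·6 + 3|_6 = 21 ⇒ 20
(1) 20|_6 = 3·6 + 2 ↦ 3·7 + 2|_7 = 23 ⇒ 22
(2) 22|_7 = 3·7 + 1 ↦ 3·8 + 1|_8 = 25 ⇒ 24
(3) 24|_8 = 3·8 ↦ 3·9|_9 = 27 ⇒ 26
(4) 26|_9 = 2·9 + 8 ↦ 2·10 + 8|_10 = 28 ⇒ 27
(5) 27|_10 = 2·10 + 7 ↦ 2·11 + 7|_11 = 29 ⇒ 28
(6) 28|_11 = 2·11 + 6 ↦ 2·12 + 6|_12 = 30 ⇒ 29
(7) 29|_12 = 2·12 + 5 ↦ 2·13 + 5|_13 = 31 ⇒ 30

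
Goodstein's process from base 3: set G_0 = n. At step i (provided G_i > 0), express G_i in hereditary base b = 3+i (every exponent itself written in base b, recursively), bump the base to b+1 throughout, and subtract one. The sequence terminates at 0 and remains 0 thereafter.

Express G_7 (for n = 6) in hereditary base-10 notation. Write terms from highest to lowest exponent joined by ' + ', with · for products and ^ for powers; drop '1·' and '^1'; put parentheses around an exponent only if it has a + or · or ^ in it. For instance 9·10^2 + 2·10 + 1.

base 3: 6 = 2·3; at 4: 2·4 = 8; next = 7
base 4: 7 = 4 + 3; at 5: 5 + 3 = 8; next = 7
base 5: 7 = 5 + 2; at 6: 6 + 2 = 8; next = 7
base 6: 7 = 6 + 1; at 7: 7 + 1 = 8; next = 7
base 7: 7 = 7; at 8: 8 = 8; next = 7
base 8: 7 = 7; at 9: 7 = 7; next = 6
base 9: 6 = 6; at 10: 6 = 6; next = 5
base 10: 5 = 5; at 11: 5 = 5; next = 4

5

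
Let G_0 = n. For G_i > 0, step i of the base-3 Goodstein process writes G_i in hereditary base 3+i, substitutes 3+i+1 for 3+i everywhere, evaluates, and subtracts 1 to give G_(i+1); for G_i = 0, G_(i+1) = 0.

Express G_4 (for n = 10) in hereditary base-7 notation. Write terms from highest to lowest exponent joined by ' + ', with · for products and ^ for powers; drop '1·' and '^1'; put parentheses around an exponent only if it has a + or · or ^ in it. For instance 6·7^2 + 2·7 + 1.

10 —HB3→ 3^2 + 1 —bump→ 4^2 + 1 = 17 —(−1)→ 16
16 —HB4→ 4^2 —bump→ 5^2 = 25 —(−1)→ 24
24 —HB5→ 4·5 + 4 —bump→ 4·6 + 4 = 28 —(−1)→ 27
27 —HB6→ 4·6 + 3 —bump→ 4·7 + 3 = 31 —(−1)→ 30
30 —HB7→ 4·7 + 2 —bump→ 4·8 + 2 = 34 —(−1)→ 33

4·7 + 2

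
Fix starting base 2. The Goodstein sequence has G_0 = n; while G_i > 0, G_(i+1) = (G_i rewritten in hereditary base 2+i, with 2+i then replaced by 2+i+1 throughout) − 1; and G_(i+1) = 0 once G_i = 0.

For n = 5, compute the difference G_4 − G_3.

(0) 5|_2 = 2^2 + 1 ↦ 3^3 + 1|_3 = 28 ⇒ 27
(1) 27|_3 = 3^3 ↦ 4^4|_4 = 256 ⇒ 255
(2) 255|_4 = 3·4^3 + 3·4^2 + 3·4 + 3 ↦ 3·5^3 + 3·5^2 + 3·5 + 3|_5 = 468 ⇒ 467
(3) 467|_5 = 3·5^3 + 3·5^2 + 3·5 + 2 ↦ 3·6^3 + 3·6^2 + 3·6 + 2|_6 = 776 ⇒ 775

308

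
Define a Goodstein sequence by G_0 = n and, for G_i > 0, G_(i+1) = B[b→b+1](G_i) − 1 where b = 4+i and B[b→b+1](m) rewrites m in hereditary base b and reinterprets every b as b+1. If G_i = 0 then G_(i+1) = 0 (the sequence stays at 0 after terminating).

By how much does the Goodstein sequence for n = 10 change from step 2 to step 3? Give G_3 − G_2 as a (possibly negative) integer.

1

G_0 = 10. HB_4(10) = 2·4 + 2. Bump = 12. G_1 = 11.
G_1 = 11. HB_5(11) = 2·5 + 1. Bump = 13. G_2 = 12.
G_2 = 12. HB_6(12) = 2·6. Bump = 14. G_3 = 13.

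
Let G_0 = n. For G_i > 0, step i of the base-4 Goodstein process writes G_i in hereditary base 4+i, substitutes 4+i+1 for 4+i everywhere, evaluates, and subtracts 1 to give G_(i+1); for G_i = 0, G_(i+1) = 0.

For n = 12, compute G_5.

step 0: 12 = 3·4; sub 5 for 4: 3·5; = 15; G_1 = 15−1 = 14
step 1: 14 = 2·5 + 4; sub 6 for 5: 2·6 + 4; = 16; G_2 = 16−1 = 15
step 2: 15 = 2·6 + 3; sub 7 for 6: 2·7 + 3; = 17; G_3 = 17−1 = 16
step 3: 16 = 2·7 + 2; sub 8 for 7: 2·8 + 2; = 18; G_4 = 18−1 = 17
step 4: 17 = 2·8 + 1; sub 9 for 8: 2·9 + 1; = 19; G_5 = 19−1 = 18
step 5: 18 = 2·9; sub 10 for 9: 2·10; = 20; G_6 = 20−1 = 19

18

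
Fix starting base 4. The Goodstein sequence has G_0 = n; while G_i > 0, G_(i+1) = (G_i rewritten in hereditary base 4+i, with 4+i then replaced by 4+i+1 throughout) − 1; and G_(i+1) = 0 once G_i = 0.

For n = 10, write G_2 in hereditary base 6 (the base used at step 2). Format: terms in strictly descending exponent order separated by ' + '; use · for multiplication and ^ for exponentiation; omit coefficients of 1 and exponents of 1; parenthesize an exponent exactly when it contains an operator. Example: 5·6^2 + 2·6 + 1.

step 0: 10 = 2·4 + 2; sub 5 for 4: 2·5 + 2; = 12; G_1 = 12−1 = 11
step 1: 11 = 2·5 + 1; sub 6 for 5: 2·6 + 1; = 13; G_2 = 13−1 = 12
step 2: 12 = 2·6; sub 7 for 6: 2·7; = 14; G_3 = 14−1 = 13

2·6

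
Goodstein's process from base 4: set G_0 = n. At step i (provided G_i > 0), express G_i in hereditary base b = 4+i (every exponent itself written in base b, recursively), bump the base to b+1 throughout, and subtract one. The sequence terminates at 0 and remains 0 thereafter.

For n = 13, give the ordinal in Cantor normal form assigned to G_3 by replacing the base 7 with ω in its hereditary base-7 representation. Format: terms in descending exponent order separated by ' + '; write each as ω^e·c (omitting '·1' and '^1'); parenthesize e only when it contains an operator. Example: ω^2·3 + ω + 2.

step 0: 13 = 3·4 + 1; sub 5 for 4: 3·5 + 1; = 16; G_1 = 16−1 = 15
step 1: 15 = 3·5; sub 6 for 5: 3·6; = 18; G_2 = 18−1 = 17
step 2: 17 = 2·6 + 5; sub 7 for 6: 2·7 + 5; = 19; G_3 = 19−1 = 18
step 3: 18 = 2·7 + 4; sub 8 for 7: 2·8 + 4; = 20; G_4 = 20−1 = 19

ω·2 + 4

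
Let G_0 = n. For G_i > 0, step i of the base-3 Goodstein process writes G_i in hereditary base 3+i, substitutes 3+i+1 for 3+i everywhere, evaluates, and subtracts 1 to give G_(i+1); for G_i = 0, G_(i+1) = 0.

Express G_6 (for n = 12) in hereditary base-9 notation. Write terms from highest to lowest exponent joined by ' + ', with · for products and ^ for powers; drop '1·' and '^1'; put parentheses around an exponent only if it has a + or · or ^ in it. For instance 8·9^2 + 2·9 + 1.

7·9 + 6

step 0: 12 = 3^2 + 3; sub 4 for 3: 4^2 + 4; = 20; G_1 = 20−1 = 19
step 1: 19 = 4^2 + 3; sub 5 for 4: 5^2 + 3; = 28; G_2 = 28−1 = 27
step 2: 27 = 5^2 + 2; sub 6 for 5: 6^2 + 2; = 38; G_3 = 38−1 = 37
step 3: 37 = 6^2 + 1; sub 7 for 6: 7^2 + 1; = 50; G_4 = 50−1 = 49
step 4: 49 = 7^2; sub 8 for 7: 8^2; = 64; G_5 = 64−1 = 63
step 5: 63 = 7·8 + 7; sub 9 for 8: 7·9 + 7; = 70; G_6 = 70−1 = 69
step 6: 69 = 7·9 + 6; sub 10 for 9: 7·10 + 6; = 76; G_7 = 76−1 = 75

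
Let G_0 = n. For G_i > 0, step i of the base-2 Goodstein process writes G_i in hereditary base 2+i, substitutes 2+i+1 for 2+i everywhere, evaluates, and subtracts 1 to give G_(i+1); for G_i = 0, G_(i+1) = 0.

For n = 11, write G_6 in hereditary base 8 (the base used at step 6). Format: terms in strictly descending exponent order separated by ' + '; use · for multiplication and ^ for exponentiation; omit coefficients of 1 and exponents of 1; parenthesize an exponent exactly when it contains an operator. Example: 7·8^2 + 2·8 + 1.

7·8^8 + 7·8^7 + 7·8^6 + 7·8^5 + 7·8^4 + 7·8^3 + 7·8^2 + 7·8 + 7

[0] 11 ≡ 2^(2 + 1) + 2 + 1 (base 2). Lift 3: 85. −1: 84.
[1] 84 ≡ 3^(3 + 1) + 3 (base 3). Lift 4: 1028. −1: 1027.
[2] 1027 ≡ 4^(4 + 1) + 3 (base 4). Lift 5: 15628. −1: 15627.
[3] 15627 ≡ 5^(5 + 1) + 2 (base 5). Lift 6: 279938. −1: 279937.
[4] 279937 ≡ 6^(6 + 1) + 1 (base 6). Lift 7: 5764802. −1: 5764801.
[5] 5764801 ≡ 7^(7 + 1) (base 7). Lift 8: 134217728. −1: 134217727.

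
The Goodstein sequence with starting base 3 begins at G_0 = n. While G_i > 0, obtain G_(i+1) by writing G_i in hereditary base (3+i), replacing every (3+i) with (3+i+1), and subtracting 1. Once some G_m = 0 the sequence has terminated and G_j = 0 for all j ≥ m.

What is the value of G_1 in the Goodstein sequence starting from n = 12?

19

(0) 12|_3 = 3^2 + 3 ↦ 4^2 + 4|_4 = 20 ⇒ 19
(1) 19|_4 = 4^2 + 3 ↦ 5^2 + 3|_5 = 28 ⇒ 27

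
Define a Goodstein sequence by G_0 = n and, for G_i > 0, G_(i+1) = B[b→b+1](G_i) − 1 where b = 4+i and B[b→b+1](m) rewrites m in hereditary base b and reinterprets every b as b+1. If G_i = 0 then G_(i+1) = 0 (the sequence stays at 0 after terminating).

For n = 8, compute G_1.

G_0 = 8. HB_4(8) = 2·4. Bump = 10. G_1 = 9.
G_1 = 9. HB_5(9) = 5 + 4. Bump = 10. G_2 = 9.

9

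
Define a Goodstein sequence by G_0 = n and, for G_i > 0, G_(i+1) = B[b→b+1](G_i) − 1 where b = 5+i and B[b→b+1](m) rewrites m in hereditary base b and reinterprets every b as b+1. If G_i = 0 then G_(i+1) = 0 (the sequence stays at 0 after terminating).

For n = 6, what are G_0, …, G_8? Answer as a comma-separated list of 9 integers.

6, 6, 6, 5, 4, 3, 2, 1, 0

i=0: 6 = 5 + 1 (b=5); 5→6: 6 + 1 = 7; 7−1 = 6
i=1: 6 = 6 (b=6); 6→7: 7 = 7; 7−1 = 6
i=2: 6 = 6 (b=7); 7→8: 6 = 6; 6−1 = 5
i=3: 5 = 5 (b=8); 8→9: 5 = 5; 5−1 = 4
i=4: 4 = 4 (b=9); 9→10: 4 = 4; 4−1 = 3
i=5: 3 = 3 (b=10); 10→11: 3 = 3; 3−1 = 2
i=6: 2 = 2 (b=11); 11→12: 2 = 2; 2−1 = 1
i=7: 1 = 1 (b=12); 12→13: 1 = 1; 1−1 = 0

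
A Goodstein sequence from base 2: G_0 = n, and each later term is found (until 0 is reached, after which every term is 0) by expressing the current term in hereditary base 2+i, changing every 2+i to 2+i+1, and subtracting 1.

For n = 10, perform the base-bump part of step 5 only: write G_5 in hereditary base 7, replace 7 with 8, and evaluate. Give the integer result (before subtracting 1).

base 2: 10 = 2^(2 + 1) + 2; at 3: 3^(3 + 1) + 3 = 84; next = 83
base 3: 83 = 3^(3 + 1) + 2; at 4: 4^(4 + 1) + 2 = 1026; next = 1025
base 4: 1025 = 4^(4 + 1) + 1; at 5: 5^(5 + 1) + 1 = 15626; next = 15625
base 5: 15625 = 5^(5 + 1); at 6: 6^(6 + 1) = 279936; next = 279935
base 6: 279935 = 5·6^6 + 5·6^5 + 5·6^4 + 5·6^3 + 5·6^2 + 5·6 + 5; at 7: 5·7^7 + 5·7^5 + 5·7^4 + 5·7^3 + 5·7^2 + 5·7 + 5 = 4215755; next = 4215754
base 7: 4215754 = 5·7^7 + 5·7^5 + 5·7^4 + 5·7^3 + 5·7^2 + 5·7 + 4; at 8: 5·8^8 + 5·8^5 + 5·8^4 + 5·8^3 + 5·8^2 + 5·8 + 4 = 84073324; next = 84073323

84073324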